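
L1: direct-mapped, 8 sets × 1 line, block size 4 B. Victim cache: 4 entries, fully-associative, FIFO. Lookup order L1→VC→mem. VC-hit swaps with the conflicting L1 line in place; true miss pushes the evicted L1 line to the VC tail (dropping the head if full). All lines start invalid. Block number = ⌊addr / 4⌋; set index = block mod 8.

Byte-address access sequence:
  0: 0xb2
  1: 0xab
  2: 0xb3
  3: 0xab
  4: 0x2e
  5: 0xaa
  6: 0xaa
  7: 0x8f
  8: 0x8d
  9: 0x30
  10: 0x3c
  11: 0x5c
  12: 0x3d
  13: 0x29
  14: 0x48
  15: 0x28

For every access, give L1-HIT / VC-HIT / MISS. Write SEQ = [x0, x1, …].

SEQ = [MISS, MISS, L1-HIT, L1-HIT, MISS, L1-HIT, L1-HIT, MISS, L1-HIT, MISS, MISS, MISS, VC-HIT, MISS, MISS, VC-HIT]

  [0] addr=0xb2 blk=44 s=4: MISS | VC []
  [1] addr=0xab blk=42 s=2: MISS | VC []
  [2] addr=0xb3 blk=44 s=4: L1-HIT | VC []
  [3] addr=0xab blk=42 s=2: L1-HIT | VC []
  [4] addr=0x2e blk=11 s=3: MISS | VC []
  [5] addr=0xaa blk=42 s=2: L1-HIT | VC []
  [6] addr=0xaa blk=42 s=2: L1-HIT | VC []
  [7] addr=0x8f blk=35 s=3: MISS | VC [11]
  [8] addr=0x8d blk=35 s=3: L1-HIT | VC [11]
  [9] addr=0x30 blk=12 s=4: MISS | VC [11, 44]
  [10] addr=0x3c blk=15 s=7: MISS | VC [11, 44]
  [11] addr=0x5c blk=23 s=7: MISS | VC [11, 44, 15]
  [12] addr=0x3d blk=15 s=7: VC-HIT | VC [11, 44, 23]
  [13] addr=0x29 blk=10 s=2: MISS | VC [11, 44, 23, 42]
  [14] addr=0x48 blk=18 s=2: MISS | VC [44, 23, 42, 10]
  [15] addr=0x28 blk=10 s=2: VC-HIT | VC [44, 23, 42, 18]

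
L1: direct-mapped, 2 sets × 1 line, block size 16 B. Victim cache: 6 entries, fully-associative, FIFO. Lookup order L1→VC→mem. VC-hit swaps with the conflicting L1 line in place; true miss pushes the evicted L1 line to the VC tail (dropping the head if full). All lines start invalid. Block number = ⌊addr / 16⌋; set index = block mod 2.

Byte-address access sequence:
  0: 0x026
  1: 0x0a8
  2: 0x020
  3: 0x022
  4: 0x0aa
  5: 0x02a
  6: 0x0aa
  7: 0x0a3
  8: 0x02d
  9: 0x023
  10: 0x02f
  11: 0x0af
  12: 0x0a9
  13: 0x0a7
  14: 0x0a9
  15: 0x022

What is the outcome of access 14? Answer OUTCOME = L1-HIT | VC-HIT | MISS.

OUTCOME = L1-HIT

  [0] addr=0x26 blk=2 s=0: MISS | VC []
  [1] addr=0xa8 blk=10 s=0: MISS | VC [2]
  [2] addr=0x20 blk=2 s=0: VC-HIT | VC [10]
  [3] addr=0x22 blk=2 s=0: L1-HIT | VC [10]
  [4] addr=0xaa blk=10 s=0: VC-HIT | VC [2]
  [5] addr=0x2a blk=2 s=0: VC-HIT | VC [10]
  [6] addr=0xaa blk=10 s=0: VC-HIT | VC [2]
  [7] addr=0xa3 blk=10 s=0: L1-HIT | VC [2]
  [8] addr=0x2d blk=2 s=0: VC-HIT | VC [10]
  [9] addr=0x23 blk=2 s=0: L1-HIT | VC [10]
  [10] addr=0x2f blk=2 s=0: L1-HIT | VC [10]
  [11] addr=0xaf blk=10 s=0: VC-HIT | VC [2]
  [12] addr=0xa9 blk=10 s=0: L1-HIT | VC [2]
  [13] addr=0xa7 blk=10 s=0: L1-HIT | VC [2]
  [14] addr=0xa9 blk=10 s=0: L1-HIT | VC [2]
  [15] addr=0x22 blk=2 s=0: VC-HIT | VC [10]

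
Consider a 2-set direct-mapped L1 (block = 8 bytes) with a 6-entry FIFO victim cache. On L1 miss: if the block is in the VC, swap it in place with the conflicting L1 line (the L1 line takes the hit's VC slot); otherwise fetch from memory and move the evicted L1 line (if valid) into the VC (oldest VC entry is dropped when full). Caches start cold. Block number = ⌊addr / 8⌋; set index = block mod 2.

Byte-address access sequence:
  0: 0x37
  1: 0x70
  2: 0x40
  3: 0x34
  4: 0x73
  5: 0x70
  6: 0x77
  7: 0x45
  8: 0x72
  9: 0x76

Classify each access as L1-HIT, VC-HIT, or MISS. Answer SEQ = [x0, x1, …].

SEQ = [MISS, MISS, MISS, VC-HIT, VC-HIT, L1-HIT, L1-HIT, VC-HIT, VC-HIT, L1-HIT]

  [0] addr=0x37 blk=6 s=0: MISS | VC []
  [1] addr=0x70 blk=14 s=0: MISS | VC [6]
  [2] addr=0x40 blk=8 s=0: MISS | VC [6, 14]
  [3] addr=0x34 blk=6 s=0: VC-HIT | VC [8, 14]
  [4] addr=0x73 blk=14 s=0: VC-HIT | VC [8, 6]
  [5] addr=0x70 blk=14 s=0: L1-HIT | VC [8, 6]
  [6] addr=0x77 blk=14 s=0: L1-HIT | VC [8, 6]
  [7] addr=0x45 blk=8 s=0: VC-HIT | VC [14, 6]
  [8] addr=0x72 blk=14 s=0: VC-HIT | VC [8, 6]
  [9] addr=0x76 blk=14 s=0: L1-HIT | VC [8, 6]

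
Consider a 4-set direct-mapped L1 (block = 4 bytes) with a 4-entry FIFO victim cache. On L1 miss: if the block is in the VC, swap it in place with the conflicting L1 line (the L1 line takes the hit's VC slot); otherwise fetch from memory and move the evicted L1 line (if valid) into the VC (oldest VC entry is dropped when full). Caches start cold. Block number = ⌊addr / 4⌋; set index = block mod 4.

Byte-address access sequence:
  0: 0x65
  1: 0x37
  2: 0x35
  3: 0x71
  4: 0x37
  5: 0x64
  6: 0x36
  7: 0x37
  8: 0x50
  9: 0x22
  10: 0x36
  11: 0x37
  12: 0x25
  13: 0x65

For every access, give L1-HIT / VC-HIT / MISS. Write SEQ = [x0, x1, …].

SEQ = [MISS, MISS, L1-HIT, MISS, L1-HIT, VC-HIT, VC-HIT, L1-HIT, MISS, MISS, L1-HIT, L1-HIT, MISS, VC-HIT]

#0 0x65→b25/s1 MISS; vc=[]
#1 0x37→b13/s1 MISS; vc=[25]
#2 0x35→b13/s1 L1-HIT; vc=[25]
#3 0x71→b28/s0 MISS; vc=[25]
#4 0x37→b13/s1 L1-HIT; vc=[25]
#5 0x64→b25/s1 VC-HIT; vc=[13]
#6 0x36→b13/s1 VC-HIT; vc=[25]
#7 0x37→b13/s1 L1-HIT; vc=[25]
#8 0x50→b20/s0 MISS; vc=[25,28]
#9 0x22→b8/s0 MISS; vc=[25,28,20]
#10 0x36→b13/s1 L1-HIT; vc=[25,28,20]
#11 0x37→b13/s1 L1-HIT; vc=[25,28,20]
#12 0x25→b9/s1 MISS; vc=[25,28,20,13]
#13 0x65→b25/s1 VC-HIT; vc=[9,28,20,13]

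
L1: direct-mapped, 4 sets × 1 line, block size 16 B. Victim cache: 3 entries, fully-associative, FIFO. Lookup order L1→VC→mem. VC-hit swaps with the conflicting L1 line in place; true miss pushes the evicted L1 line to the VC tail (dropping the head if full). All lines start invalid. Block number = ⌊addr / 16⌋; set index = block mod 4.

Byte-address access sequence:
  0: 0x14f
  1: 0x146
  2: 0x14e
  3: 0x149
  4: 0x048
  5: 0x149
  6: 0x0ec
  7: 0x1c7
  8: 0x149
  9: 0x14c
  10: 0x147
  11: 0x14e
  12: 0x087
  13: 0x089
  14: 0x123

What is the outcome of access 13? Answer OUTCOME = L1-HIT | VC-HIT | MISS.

#0 0x14f→b20/s0 MISS; vc=[]
#1 0x146→b20/s0 L1-HIT; vc=[]
#2 0x14e→b20/s0 L1-HIT; vc=[]
#3 0x149→b20/s0 L1-HIT; vc=[]
#4 0x48→b4/s0 MISS; vc=[20]
#5 0x149→b20/s0 VC-HIT; vc=[4]
#6 0xec→b14/s2 MISS; vc=[4]
#7 0x1c7→b28/s0 MISS; vc=[4,20]
#8 0x149→b20/s0 VC-HIT; vc=[4,28]
#9 0x14c→b20/s0 L1-HIT; vc=[4,28]
#10 0x147→b20/s0 L1-HIT; vc=[4,28]
#11 0x14e→b20/s0 L1-HIT; vc=[4,28]
#12 0x87→b8/s0 MISS; vc=[4,28,20]
#13 0x89→b8/s0 L1-HIT; vc=[4,28,20]
#14 0x123→b18/s2 MISS; vc=[28,20,14]

OUTCOME = L1-HIT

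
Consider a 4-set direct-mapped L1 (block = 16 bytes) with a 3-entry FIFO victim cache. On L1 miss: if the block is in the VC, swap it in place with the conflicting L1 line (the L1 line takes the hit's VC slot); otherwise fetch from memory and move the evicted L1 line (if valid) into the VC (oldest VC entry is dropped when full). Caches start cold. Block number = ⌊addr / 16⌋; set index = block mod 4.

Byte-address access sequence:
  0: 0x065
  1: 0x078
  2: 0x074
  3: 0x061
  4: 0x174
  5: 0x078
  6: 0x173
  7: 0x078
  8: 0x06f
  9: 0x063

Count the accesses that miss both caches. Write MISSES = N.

MISSES = 3

0: 0x65 (blk 6, set 2) → MISS  vc=[]
1: 0x78 (blk 7, set 3) → MISS  vc=[]
2: 0x74 (blk 7, set 3) → L1-HIT  vc=[]
3: 0x61 (blk 6, set 2) → L1-HIT  vc=[]
4: 0x174 (blk 23, set 3) → MISS  vc=[7]
5: 0x78 (blk 7, set 3) → VC-HIT  vc=[23]
6: 0x173 (blk 23, set 3) → VC-HIT  vc=[7]
7: 0x78 (blk 7, set 3) → VC-HIT  vc=[23]
8: 0x6f (blk 6, set 2) → L1-HIT  vc=[23]
9: 0x63 (blk 6, set 2) → L1-HIT  vc=[23]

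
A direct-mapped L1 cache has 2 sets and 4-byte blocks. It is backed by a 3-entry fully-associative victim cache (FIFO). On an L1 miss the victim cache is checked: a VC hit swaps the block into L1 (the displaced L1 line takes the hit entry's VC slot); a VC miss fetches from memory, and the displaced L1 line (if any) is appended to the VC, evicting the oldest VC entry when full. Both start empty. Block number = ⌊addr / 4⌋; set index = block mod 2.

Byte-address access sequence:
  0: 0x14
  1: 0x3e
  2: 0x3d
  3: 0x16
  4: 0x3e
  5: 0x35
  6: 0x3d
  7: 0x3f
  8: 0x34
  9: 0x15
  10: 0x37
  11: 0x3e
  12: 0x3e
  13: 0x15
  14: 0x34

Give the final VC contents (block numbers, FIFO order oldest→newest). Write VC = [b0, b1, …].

VC = [15, 5]

#0 0x14→b5/s1 MISS; vc=[]
#1 0x3e→b15/s1 MISS; vc=[5]
#2 0x3d→b15/s1 L1-HIT; vc=[5]
#3 0x16→b5/s1 VC-HIT; vc=[15]
#4 0x3e→b15/s1 VC-HIT; vc=[5]
#5 0x35→b13/s1 MISS; vc=[5,15]
#6 0x3d→b15/s1 VC-HIT; vc=[5,13]
#7 0x3f→b15/s1 L1-HIT; vc=[5,13]
#8 0x34→b13/s1 VC-HIT; vc=[5,15]
#9 0x15→b5/s1 VC-HIT; vc=[13,15]
#10 0x37→b13/s1 VC-HIT; vc=[5,15]
#11 0x3e→b15/s1 VC-HIT; vc=[5,13]
#12 0x3e→b15/s1 L1-HIT; vc=[5,13]
#13 0x15→b5/s1 VC-HIT; vc=[15,13]
#14 0x34→b13/s1 VC-HIT; vc=[15,5]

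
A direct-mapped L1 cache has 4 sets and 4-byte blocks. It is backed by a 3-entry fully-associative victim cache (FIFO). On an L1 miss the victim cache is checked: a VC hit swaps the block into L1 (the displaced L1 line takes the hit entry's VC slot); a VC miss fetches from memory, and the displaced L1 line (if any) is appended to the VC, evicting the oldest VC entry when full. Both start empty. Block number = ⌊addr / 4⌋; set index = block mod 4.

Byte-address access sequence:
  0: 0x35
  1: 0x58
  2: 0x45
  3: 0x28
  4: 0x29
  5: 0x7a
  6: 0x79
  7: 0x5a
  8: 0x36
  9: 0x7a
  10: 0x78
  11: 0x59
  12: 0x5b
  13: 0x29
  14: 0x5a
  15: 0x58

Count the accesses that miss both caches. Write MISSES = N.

MISSES = 5

  [0] addr=0x35 blk=13 s=1: MISS | VC []
  [1] addr=0x58 blk=22 s=2: MISS | VC []
  [2] addr=0x45 blk=17 s=1: MISS | VC [13]
  [3] addr=0x28 blk=10 s=2: MISS | VC [13, 22]
  [4] addr=0x29 blk=10 s=2: L1-HIT | VC [13, 22]
  [5] addr=0x7a blk=30 s=2: MISS | VC [13, 22, 10]
  [6] addr=0x79 blk=30 s=2: L1-HIT | VC [13, 22, 10]
  [7] addr=0x5a blk=22 s=2: VC-HIT | VC [13, 30, 10]
  [8] addr=0x36 blk=13 s=1: VC-HIT | VC [17, 30, 10]
  [9] addr=0x7a blk=30 s=2: VC-HIT | VC [17, 22, 10]
  [10] addr=0x78 blk=30 s=2: L1-HIT | VC [17, 22, 10]
  [11] addr=0x59 blk=22 s=2: VC-HIT | VC [17, 30, 10]
  [12] addr=0x5b blk=22 s=2: L1-HIT | VC [17, 30, 10]
  [13] addr=0x29 blk=10 s=2: VC-HIT | VC [17, 30, 22]
  [14] addr=0x5a blk=22 s=2: VC-HIT | VC [17, 30, 10]
  [15] addr=0x58 blk=22 s=2: L1-HIT | VC [17, 30, 10]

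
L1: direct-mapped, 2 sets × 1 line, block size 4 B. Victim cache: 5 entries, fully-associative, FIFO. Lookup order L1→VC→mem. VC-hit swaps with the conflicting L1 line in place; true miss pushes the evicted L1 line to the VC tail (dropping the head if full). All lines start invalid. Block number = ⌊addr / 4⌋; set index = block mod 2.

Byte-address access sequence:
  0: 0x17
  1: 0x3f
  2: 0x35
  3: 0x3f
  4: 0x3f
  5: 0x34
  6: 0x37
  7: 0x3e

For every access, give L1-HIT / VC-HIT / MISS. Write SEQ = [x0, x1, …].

SEQ = [MISS, MISS, MISS, VC-HIT, L1-HIT, VC-HIT, L1-HIT, VC-HIT]

0: 0x17 (blk 5, set 1) → MISS  vc=[]
1: 0x3f (blk 15, set 1) → MISS  vc=[5]
2: 0x35 (blk 13, set 1) → MISS  vc=[5, 15]
3: 0x3f (blk 15, set 1) → VC-HIT  vc=[5, 13]
4: 0x3f (blk 15, set 1) → L1-HIT  vc=[5, 13]
5: 0x34 (blk 13, set 1) → VC-HIT  vc=[5, 15]
6: 0x37 (blk 13, set 1) → L1-HIT  vc=[5, 15]
7: 0x3e (blk 15, set 1) → VC-HIT  vc=[5, 13]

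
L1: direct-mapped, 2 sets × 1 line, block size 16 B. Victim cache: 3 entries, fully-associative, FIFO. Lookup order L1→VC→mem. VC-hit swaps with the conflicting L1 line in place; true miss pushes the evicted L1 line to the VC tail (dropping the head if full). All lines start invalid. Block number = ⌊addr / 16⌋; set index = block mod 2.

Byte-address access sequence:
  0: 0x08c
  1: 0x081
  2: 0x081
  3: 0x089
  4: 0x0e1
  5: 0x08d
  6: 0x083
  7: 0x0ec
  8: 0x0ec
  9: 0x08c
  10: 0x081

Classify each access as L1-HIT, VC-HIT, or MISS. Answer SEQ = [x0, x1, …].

#0 0x8c→b8/s0 MISS; vc=[]
#1 0x81→b8/s0 L1-HIT; vc=[]
#2 0x81→b8/s0 L1-HIT; vc=[]
#3 0x89→b8/s0 L1-HIT; vc=[]
#4 0xe1→b14/s0 MISS; vc=[8]
#5 0x8d→b8/s0 VC-HIT; vc=[14]
#6 0x83→b8/s0 L1-HIT; vc=[14]
#7 0xec→b14/s0 VC-HIT; vc=[8]
#8 0xec→b14/s0 L1-HIT; vc=[8]
#9 0x8c→b8/s0 VC-HIT; vc=[14]
#10 0x81→b8/s0 L1-HIT; vc=[14]

SEQ = [MISS, L1-HIT, L1-HIT, L1-HIT, MISS, VC-HIT, L1-HIT, VC-HIT, L1-HIT, VC-HIT, L1-HIT]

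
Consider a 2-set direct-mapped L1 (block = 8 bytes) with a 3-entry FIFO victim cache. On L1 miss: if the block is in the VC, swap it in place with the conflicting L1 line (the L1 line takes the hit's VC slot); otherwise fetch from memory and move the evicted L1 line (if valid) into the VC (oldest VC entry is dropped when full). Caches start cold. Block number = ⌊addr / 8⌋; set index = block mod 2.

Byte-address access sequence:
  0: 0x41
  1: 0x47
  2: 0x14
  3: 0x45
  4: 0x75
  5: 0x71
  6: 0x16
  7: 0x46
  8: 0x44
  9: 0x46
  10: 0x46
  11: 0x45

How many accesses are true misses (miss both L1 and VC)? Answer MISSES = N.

#0 0x41→b8/s0 MISS; vc=[]
#1 0x47→b8/s0 L1-HIT; vc=[]
#2 0x14→b2/s0 MISS; vc=[8]
#3 0x45→b8/s0 VC-HIT; vc=[2]
#4 0x75→b14/s0 MISS; vc=[2,8]
#5 0x71→b14/s0 L1-HIT; vc=[2,8]
#6 0x16→b2/s0 VC-HIT; vc=[14,8]
#7 0x46→b8/s0 VC-HIT; vc=[14,2]
#8 0x44→b8/s0 L1-HIT; vc=[14,2]
#9 0x46→b8/s0 L1-HIT; vc=[14,2]
#10 0x46→b8/s0 L1-HIT; vc=[14,2]
#11 0x45→b8/s0 L1-HIT; vc=[14,2]

MISSES = 3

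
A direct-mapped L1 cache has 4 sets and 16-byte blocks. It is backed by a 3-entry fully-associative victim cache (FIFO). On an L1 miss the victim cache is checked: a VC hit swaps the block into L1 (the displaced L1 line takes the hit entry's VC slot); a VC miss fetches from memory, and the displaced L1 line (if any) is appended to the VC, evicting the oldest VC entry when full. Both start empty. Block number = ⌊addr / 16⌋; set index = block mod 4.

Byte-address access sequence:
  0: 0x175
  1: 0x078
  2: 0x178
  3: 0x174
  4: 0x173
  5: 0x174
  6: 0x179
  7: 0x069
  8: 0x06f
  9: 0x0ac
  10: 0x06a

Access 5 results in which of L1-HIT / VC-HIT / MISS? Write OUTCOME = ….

  [0] addr=0x175 blk=23 s=3: MISS | VC []
  [1] addr=0x78 blk=7 s=3: MISS | VC [23]
  [2] addr=0x178 blk=23 s=3: VC-HIT | VC [7]
  [3] addr=0x174 blk=23 s=3: L1-HIT | VC [7]
  [4] addr=0x173 blk=23 s=3: L1-HIT | VC [7]
  [5] addr=0x174 blk=23 s=3: L1-HIT | VC [7]
  [6] addr=0x179 blk=23 s=3: L1-HIT | VC [7]
  [7] addr=0x69 blk=6 s=2: MISS | VC [7]
  [8] addr=0x6f blk=6 s=2: L1-HIT | VC [7]
  [9] addr=0xac blk=10 s=2: MISS | VC [7, 6]
  [10] addr=0x6a blk=6 s=2: VC-HIT | VC [7, 10]

OUTCOME = L1-HIT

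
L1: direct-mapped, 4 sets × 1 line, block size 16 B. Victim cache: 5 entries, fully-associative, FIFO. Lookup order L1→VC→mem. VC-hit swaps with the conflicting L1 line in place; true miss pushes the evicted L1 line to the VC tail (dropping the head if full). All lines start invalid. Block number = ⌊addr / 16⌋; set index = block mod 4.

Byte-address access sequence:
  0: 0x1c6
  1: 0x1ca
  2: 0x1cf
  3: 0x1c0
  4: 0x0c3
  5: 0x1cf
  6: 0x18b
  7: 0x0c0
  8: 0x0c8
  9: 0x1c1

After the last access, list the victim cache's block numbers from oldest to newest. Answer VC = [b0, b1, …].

  [0] addr=0x1c6 blk=28 s=0: MISS | VC []
  [1] addr=0x1ca blk=28 s=0: L1-HIT | VC []
  [2] addr=0x1cf blk=28 s=0: L1-HIT | VC []
  [3] addr=0x1c0 blk=28 s=0: L1-HIT | VC []
  [4] addr=0xc3 blk=12 s=0: MISS | VC [28]
  [5] addr=0x1cf blk=28 s=0: VC-HIT | VC [12]
  [6] addr=0x18b blk=24 s=0: MISS | VC [12, 28]
  [7] addr=0xc0 blk=12 s=0: VC-HIT | VC [24, 28]
  [8] addr=0xc8 blk=12 s=0: L1-HIT | VC [24, 28]
  [9] addr=0x1c1 blk=28 s=0: VC-HIT | VC [24, 12]

VC = [24, 12]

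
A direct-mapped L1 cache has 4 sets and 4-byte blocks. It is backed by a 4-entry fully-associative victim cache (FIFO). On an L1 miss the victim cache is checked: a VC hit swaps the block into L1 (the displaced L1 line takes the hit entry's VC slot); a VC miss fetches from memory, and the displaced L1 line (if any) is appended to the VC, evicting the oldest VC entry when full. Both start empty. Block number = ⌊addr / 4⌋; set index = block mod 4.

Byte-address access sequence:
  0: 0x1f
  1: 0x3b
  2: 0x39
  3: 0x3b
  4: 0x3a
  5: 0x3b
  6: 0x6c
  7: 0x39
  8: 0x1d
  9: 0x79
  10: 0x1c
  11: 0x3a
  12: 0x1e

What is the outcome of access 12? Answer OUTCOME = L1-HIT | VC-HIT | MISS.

OUTCOME = L1-HIT

0: 0x1f (blk 7, set 3) → MISS  vc=[]
1: 0x3b (blk 14, set 2) → MISS  vc=[]
2: 0x39 (blk 14, set 2) → L1-HIT  vc=[]
3: 0x3b (blk 14, set 2) → L1-HIT  vc=[]
4: 0x3a (blk 14, set 2) → L1-HIT  vc=[]
5: 0x3b (blk 14, set 2) → L1-HIT  vc=[]
6: 0x6c (blk 27, set 3) → MISS  vc=[7]
7: 0x39 (blk 14, set 2) → L1-HIT  vc=[7]
8: 0x1d (blk 7, set 3) → VC-HIT  vc=[27]
9: 0x79 (blk 30, set 2) → MISS  vc=[27, 14]
10: 0x1c (blk 7, set 3) → L1-HIT  vc=[27, 14]
11: 0x3a (blk 14, set 2) → VC-HIT  vc=[27, 30]
12: 0x1e (blk 7, set 3) → L1-HIT  vc=[27, 30]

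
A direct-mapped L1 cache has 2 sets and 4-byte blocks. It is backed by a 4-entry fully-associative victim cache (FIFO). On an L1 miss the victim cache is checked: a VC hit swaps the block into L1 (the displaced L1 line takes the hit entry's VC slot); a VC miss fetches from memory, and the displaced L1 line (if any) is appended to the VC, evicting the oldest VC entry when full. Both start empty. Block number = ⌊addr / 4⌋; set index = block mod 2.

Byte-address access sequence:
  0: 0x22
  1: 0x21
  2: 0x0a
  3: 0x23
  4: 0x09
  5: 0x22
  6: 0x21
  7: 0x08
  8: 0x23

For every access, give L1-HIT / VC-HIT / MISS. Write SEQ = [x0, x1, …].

#0 0x22→b8/s0 MISS; vc=[]
#1 0x21→b8/s0 L1-HIT; vc=[]
#2 0xa→b2/s0 MISS; vc=[8]
#3 0x23→b8/s0 VC-HIT; vc=[2]
#4 0x9→b2/s0 VC-HIT; vc=[8]
#5 0x22→b8/s0 VC-HIT; vc=[2]
#6 0x21→b8/s0 L1-HIT; vc=[2]
#7 0x8→b2/s0 VC-HIT; vc=[8]
#8 0x23→b8/s0 VC-HIT; vc=[2]

SEQ = [MISS, L1-HIT, MISS, VC-HIT, VC-HIT, VC-HIT, L1-HIT, VC-HIT, VC-HIT]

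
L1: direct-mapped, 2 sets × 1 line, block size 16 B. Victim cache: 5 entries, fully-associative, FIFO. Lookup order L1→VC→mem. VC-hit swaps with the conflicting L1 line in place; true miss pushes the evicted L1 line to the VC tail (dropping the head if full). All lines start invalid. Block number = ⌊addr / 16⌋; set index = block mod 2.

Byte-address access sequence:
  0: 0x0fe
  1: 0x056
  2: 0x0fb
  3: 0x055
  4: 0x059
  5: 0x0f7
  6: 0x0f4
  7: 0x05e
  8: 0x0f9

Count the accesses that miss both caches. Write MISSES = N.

0: 0xfe (blk 15, set 1) → MISS  vc=[]
1: 0x56 (blk 5, set 1) → MISS  vc=[15]
2: 0xfb (blk 15, set 1) → VC-HIT  vc=[5]
3: 0x55 (blk 5, set 1) → VC-HIT  vc=[15]
4: 0x59 (blk 5, set 1) → L1-HIT  vc=[15]
5: 0xf7 (blk 15, set 1) → VC-HIT  vc=[5]
6: 0xf4 (blk 15, set 1) → L1-HIT  vc=[5]
7: 0x5e (blk 5, set 1) → VC-HIT  vc=[15]
8: 0xf9 (blk 15, set 1) → VC-HIT  vc=[5]

MISSES = 2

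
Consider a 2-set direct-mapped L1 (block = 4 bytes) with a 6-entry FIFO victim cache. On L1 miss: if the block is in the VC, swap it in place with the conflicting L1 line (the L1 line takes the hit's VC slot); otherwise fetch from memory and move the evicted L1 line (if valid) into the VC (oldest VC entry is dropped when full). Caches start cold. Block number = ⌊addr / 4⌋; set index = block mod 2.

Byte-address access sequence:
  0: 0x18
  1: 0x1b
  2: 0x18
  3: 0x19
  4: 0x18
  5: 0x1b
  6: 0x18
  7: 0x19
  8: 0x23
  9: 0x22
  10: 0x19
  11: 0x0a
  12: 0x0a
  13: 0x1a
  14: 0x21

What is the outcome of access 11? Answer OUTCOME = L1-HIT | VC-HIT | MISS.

  [0] addr=0x18 blk=6 s=0: MISS | VC []
  [1] addr=0x1b blk=6 s=0: L1-HIT | VC []
  [2] addr=0x18 blk=6 s=0: L1-HIT | VC []
  [3] addr=0x19 blk=6 s=0: L1-HIT | VC []
  [4] addr=0x18 blk=6 s=0: L1-HIT | VC []
  [5] addr=0x1b blk=6 s=0: L1-HIT | VC []
  [6] addr=0x18 blk=6 s=0: L1-HIT | VC []
  [7] addr=0x19 blk=6 s=0: L1-HIT | VC []
  [8] addr=0x23 blk=8 s=0: MISS | VC [6]
  [9] addr=0x22 blk=8 s=0: L1-HIT | VC [6]
  [10] addr=0x19 blk=6 s=0: VC-HIT | VC [8]
  [11] addr=0xa blk=2 s=0: MISS | VC [8, 6]
  [12] addr=0xa blk=2 s=0: L1-HIT | VC [8, 6]
  [13] addr=0x1a blk=6 s=0: VC-HIT | VC [8, 2]
  [14] addr=0x21 blk=8 s=0: VC-HIT | VC [6, 2]

OUTCOME = MISS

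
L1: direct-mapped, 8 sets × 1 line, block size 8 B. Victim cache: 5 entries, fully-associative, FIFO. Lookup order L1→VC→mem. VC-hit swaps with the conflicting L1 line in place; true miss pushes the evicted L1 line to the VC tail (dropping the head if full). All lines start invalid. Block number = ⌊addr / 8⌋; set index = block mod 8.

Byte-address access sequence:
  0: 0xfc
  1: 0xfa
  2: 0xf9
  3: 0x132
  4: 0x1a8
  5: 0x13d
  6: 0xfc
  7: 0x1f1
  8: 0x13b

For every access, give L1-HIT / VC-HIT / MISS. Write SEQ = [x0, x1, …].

SEQ = [MISS, L1-HIT, L1-HIT, MISS, MISS, MISS, VC-HIT, MISS, VC-HIT]

0: 0xfc (blk 31, set 7) → MISS  vc=[]
1: 0xfa (blk 31, set 7) → L1-HIT  vc=[]
2: 0xf9 (blk 31, set 7) → L1-HIT  vc=[]
3: 0x132 (blk 38, set 6) → MISS  vc=[]
4: 0x1a8 (blk 53, set 5) → MISS  vc=[]
5: 0x13d (blk 39, set 7) → MISS  vc=[31]
6: 0xfc (blk 31, set 7) → VC-HIT  vc=[39]
7: 0x1f1 (blk 62, set 6) → MISS  vc=[39, 38]
8: 0x13b (blk 39, set 7) → VC-HIT  vc=[31, 38]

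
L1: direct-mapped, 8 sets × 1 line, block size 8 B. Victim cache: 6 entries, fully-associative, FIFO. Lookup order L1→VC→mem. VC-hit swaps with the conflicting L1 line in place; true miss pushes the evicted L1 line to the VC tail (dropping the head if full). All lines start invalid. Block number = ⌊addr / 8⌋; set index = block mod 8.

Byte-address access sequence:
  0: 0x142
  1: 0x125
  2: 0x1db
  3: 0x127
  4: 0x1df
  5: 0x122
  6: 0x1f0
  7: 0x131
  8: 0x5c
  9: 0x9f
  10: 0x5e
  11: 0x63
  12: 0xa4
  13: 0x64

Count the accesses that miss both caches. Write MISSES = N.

  [0] addr=0x142 blk=40 s=0: MISS | VC []
  [1] addr=0x125 blk=36 s=4: MISS | VC []
  [2] addr=0x1db blk=59 s=3: MISS | VC []
  [3] addr=0x127 blk=36 s=4: L1-HIT | VC []
  [4] addr=0x1df blk=59 s=3: L1-HIT | VC []
  [5] addr=0x122 blk=36 s=4: L1-HIT | VC []
  [6] addr=0x1f0 blk=62 s=6: MISS | VC []
  [7] addr=0x131 blk=38 s=6: MISS | VC [62]
  [8] addr=0x5c blk=11 s=3: MISS | VC [62, 59]
  [9] addr=0x9f blk=19 s=3: MISS | VC [62, 59, 11]
  [10] addr=0x5e blk=11 s=3: VC-HIT | VC [62, 59, 19]
  [11] addr=0x63 blk=12 s=4: MISS | VC [62, 59, 19, 36]
  [12] addr=0xa4 blk=20 s=4: MISS | VC [62, 59, 19, 36, 12]
  [13] addr=0x64 blk=12 s=4: VC-HIT | VC [62, 59, 19, 36, 20]

MISSES = 9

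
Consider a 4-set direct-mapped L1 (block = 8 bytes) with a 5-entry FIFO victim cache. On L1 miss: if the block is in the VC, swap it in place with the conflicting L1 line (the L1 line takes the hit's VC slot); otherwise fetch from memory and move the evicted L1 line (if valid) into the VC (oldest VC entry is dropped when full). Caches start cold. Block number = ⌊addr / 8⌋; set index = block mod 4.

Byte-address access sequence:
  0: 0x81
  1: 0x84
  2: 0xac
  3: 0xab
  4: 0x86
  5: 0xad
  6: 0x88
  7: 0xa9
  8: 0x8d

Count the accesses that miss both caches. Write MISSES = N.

MISSES = 3

  [0] addr=0x81 blk=16 s=0: MISS | VC []
  [1] addr=0x84 blk=16 s=0: L1-HIT | VC []
  [2] addr=0xac blk=21 s=1: MISS | VC []
  [3] addr=0xab blk=21 s=1: L1-HIT | VC []
  [4] addr=0x86 blk=16 s=0: L1-HIT | VC []
  [5] addr=0xad blk=21 s=1: L1-HIT | VC []
  [6] addr=0x88 blk=17 s=1: MISS | VC [21]
  [7] addr=0xa9 blk=21 s=1: VC-HIT | VC [17]
  [8] addr=0x8d blk=17 s=1: VC-HIT | VC [21]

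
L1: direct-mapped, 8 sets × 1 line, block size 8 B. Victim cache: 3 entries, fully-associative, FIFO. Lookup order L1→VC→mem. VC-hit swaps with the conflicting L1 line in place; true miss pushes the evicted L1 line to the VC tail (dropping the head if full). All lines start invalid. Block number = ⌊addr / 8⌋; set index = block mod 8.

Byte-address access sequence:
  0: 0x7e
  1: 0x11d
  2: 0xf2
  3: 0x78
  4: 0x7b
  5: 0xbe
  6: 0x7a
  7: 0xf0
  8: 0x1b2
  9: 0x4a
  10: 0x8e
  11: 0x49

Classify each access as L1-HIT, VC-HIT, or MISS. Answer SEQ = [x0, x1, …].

  [0] addr=0x7e blk=15 s=7: MISS | VC []
  [1] addr=0x11d blk=35 s=3: MISS | VC []
  [2] addr=0xf2 blk=30 s=6: MISS | VC []
  [3] addr=0x78 blk=15 s=7: L1-HIT | VC []
  [4] addr=0x7b blk=15 s=7: L1-HIT | VC []
  [5] addr=0xbe blk=23 s=7: MISS | VC [15]
  [6] addr=0x7a blk=15 s=7: VC-HIT | VC [23]
  [7] addr=0xf0 blk=30 s=6: L1-HIT | VC [23]
  [8] addr=0x1b2 blk=54 s=6: MISS | VC [23, 30]
  [9] addr=0x4a blk=9 s=1: MISS | VC [23, 30]
  [10] addr=0x8e blk=17 s=1: MISS | VC [23, 30, 9]
  [11] addr=0x49 blk=9 s=1: VC-HIT | VC [23, 30, 17]

SEQ = [MISS, MISS, MISS, L1-HIT, L1-HIT, MISS, VC-HIT, L1-HIT, MISS, MISS, MISS, VC-HIT]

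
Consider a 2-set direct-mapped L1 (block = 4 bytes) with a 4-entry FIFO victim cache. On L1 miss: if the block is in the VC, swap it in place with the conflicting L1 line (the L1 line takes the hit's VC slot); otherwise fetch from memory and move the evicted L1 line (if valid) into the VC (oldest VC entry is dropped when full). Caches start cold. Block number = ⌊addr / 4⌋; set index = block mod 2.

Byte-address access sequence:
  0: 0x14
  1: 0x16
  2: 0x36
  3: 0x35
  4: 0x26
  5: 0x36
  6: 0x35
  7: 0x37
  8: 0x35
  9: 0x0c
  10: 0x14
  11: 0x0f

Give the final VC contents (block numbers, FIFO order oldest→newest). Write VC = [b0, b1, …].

VC = [5, 9, 13]

0: 0x14 (blk 5, set 1) → MISS  vc=[]
1: 0x16 (blk 5, set 1) → L1-HIT  vc=[]
2: 0x36 (blk 13, set 1) → MISS  vc=[5]
3: 0x35 (blk 13, set 1) → L1-HIT  vc=[5]
4: 0x26 (blk 9, set 1) → MISS  vc=[5, 13]
5: 0x36 (blk 13, set 1) → VC-HIT  vc=[5, 9]
6: 0x35 (blk 13, set 1) → L1-HIT  vc=[5, 9]
7: 0x37 (blk 13, set 1) → L1-HIT  vc=[5, 9]
8: 0x35 (blk 13, set 1) → L1-HIT  vc=[5, 9]
9: 0xc (blk 3, set 1) → MISS  vc=[5, 9, 13]
10: 0x14 (blk 5, set 1) → VC-HIT  vc=[3, 9, 13]
11: 0xf (blk 3, set 1) → VC-HIT  vc=[5, 9, 13]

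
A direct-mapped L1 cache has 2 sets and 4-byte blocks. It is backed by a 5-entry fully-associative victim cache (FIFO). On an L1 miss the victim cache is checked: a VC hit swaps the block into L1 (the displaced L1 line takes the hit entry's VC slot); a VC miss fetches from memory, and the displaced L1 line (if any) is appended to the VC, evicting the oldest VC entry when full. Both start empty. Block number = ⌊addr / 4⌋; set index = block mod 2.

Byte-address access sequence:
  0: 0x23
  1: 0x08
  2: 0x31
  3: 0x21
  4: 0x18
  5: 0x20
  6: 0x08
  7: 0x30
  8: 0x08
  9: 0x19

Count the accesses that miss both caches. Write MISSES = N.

  [0] addr=0x23 blk=8 s=0: MISS | VC []
  [1] addr=0x8 blk=2 s=0: MISS | VC [8]
  [2] addr=0x31 blk=12 s=0: MISS | VC [8, 2]
  [3] addr=0x21 blk=8 s=0: VC-HIT | VC [12, 2]
  [4] addr=0x18 blk=6 s=0: MISS | VC [12, 2, 8]
  [5] addr=0x20 blk=8 s=0: VC-HIT | VC [12, 2, 6]
  [6] addr=0x8 blk=2 s=0: VC-HIT | VC [12, 8, 6]
  [7] addr=0x30 blk=12 s=0: VC-HIT | VC [2, 8, 6]
  [8] addr=0x8 blk=2 s=0: VC-HIT | VC [12, 8, 6]
  [9] addr=0x19 blk=6 s=0: VC-HIT | VC [12, 8, 2]

MISSES = 4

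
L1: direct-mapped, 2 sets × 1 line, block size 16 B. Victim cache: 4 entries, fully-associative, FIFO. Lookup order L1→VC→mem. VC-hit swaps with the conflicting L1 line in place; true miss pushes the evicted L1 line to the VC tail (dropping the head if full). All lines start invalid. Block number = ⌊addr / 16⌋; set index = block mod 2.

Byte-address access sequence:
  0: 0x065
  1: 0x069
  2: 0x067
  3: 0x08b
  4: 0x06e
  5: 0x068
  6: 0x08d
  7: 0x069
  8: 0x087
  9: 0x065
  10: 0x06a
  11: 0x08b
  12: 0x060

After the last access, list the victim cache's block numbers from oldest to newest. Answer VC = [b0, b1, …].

VC = [8]

0: 0x65 (blk 6, set 0) → MISS  vc=[]
1: 0x69 (blk 6, set 0) → L1-HIT  vc=[]
2: 0x67 (blk 6, set 0) → L1-HIT  vc=[]
3: 0x8b (blk 8, set 0) → MISS  vc=[6]
4: 0x6e (blk 6, set 0) → VC-HIT  vc=[8]
5: 0x68 (blk 6, set 0) → L1-HIT  vc=[8]
6: 0x8d (blk 8, set 0) → VC-HIT  vc=[6]
7: 0x69 (blk 6, set 0) → VC-HIT  vc=[8]
8: 0x87 (blk 8, set 0) → VC-HIT  vc=[6]
9: 0x65 (blk 6, set 0) → VC-HIT  vc=[8]
10: 0x6a (blk 6, set 0) → L1-HIT  vc=[8]
11: 0x8b (blk 8, set 0) → VC-HIT  vc=[6]
12: 0x60 (blk 6, set 0) → VC-HIT  vc=[8]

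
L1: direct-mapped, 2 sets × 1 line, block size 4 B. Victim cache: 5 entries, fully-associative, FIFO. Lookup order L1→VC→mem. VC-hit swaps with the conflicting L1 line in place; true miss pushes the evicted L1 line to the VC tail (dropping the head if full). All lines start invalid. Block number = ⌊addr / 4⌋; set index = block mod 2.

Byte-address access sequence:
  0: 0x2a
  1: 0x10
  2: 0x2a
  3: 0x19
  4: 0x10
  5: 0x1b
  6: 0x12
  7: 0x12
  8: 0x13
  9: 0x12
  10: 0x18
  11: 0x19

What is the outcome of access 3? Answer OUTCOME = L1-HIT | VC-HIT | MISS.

  [0] addr=0x2a blk=10 s=0: MISS | VC []
  [1] addr=0x10 blk=4 s=0: MISS | VC [10]
  [2] addr=0x2a blk=10 s=0: VC-HIT | VC [4]
  [3] addr=0x19 blk=6 s=0: MISS | VC [4, 10]
  [4] addr=0x10 blk=4 s=0: VC-HIT | VC [6, 10]
  [5] addr=0x1b blk=6 s=0: VC-HIT | VC [4, 10]
  [6] addr=0x12 blk=4 s=0: VC-HIT | VC [6, 10]
  [7] addr=0x12 blk=4 s=0: L1-HIT | VC [6, 10]
  [8] addr=0x13 blk=4 s=0: L1-HIT | VC [6, 10]
  [9] addr=0x12 blk=4 s=0: L1-HIT | VC [6, 10]
  [10] addr=0x18 blk=6 s=0: VC-HIT | VC [4, 10]
  [11] addr=0x19 blk=6 s=0: L1-HIT | VC [4, 10]

OUTCOME = MISS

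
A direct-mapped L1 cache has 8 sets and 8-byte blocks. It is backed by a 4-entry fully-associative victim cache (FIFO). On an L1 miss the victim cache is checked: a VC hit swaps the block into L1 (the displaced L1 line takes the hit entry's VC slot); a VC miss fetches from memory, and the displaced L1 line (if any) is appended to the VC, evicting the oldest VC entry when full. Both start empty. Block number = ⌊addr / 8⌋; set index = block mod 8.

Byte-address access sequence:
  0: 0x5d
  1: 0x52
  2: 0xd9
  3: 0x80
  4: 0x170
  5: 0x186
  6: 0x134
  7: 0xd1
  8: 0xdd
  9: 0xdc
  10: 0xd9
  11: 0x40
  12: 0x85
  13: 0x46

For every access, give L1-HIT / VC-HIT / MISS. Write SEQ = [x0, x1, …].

SEQ = [MISS, MISS, MISS, MISS, MISS, MISS, MISS, MISS, L1-HIT, L1-HIT, L1-HIT, MISS, VC-HIT, VC-HIT]

  [0] addr=0x5d blk=11 s=3: MISS | VC []
  [1] addr=0x52 blk=10 s=2: MISS | VC []
  [2] addr=0xd9 blk=27 s=3: MISS | VC [11]
  [3] addr=0x80 blk=16 s=0: MISS | VC [11]
  [4] addr=0x170 blk=46 s=6: MISS | VC [11]
  [5] addr=0x186 blk=48 s=0: MISS | VC [11, 16]
  [6] addr=0x134 blk=38 s=6: MISS | VC [11, 16, 46]
  [7] addr=0xd1 blk=26 s=2: MISS | VC [11, 16, 46, 10]
  [8] addr=0xdd blk=27 s=3: L1-HIT | VC [11, 16, 46, 10]
  [9] addr=0xdc blk=27 s=3: L1-HIT | VC [11, 16, 46, 10]
  [10] addr=0xd9 blk=27 s=3: L1-HIT | VC [11, 16, 46, 10]
  [11] addr=0x40 blk=8 s=0: MISS | VC [16, 46, 10, 48]
  [12] addr=0x85 blk=16 s=0: VC-HIT | VC [8, 46, 10, 48]
  [13] addr=0x46 blk=8 s=0: VC-HIT | VC [16, 46, 10, 48]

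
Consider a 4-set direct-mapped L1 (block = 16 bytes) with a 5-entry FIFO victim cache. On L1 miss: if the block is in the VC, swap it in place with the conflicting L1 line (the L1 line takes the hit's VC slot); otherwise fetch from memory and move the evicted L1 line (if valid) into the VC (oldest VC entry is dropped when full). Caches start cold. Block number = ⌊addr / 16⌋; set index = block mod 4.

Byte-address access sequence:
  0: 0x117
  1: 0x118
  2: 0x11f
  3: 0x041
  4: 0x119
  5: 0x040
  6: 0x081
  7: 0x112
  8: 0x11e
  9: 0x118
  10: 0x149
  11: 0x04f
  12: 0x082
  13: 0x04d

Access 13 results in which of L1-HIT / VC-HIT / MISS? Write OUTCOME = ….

#0 0x117→b17/s1 MISS; vc=[]
#1 0x118→b17/s1 L1-HIT; vc=[]
#2 0x11f→b17/s1 L1-HIT; vc=[]
#3 0x41→b4/s0 MISS; vc=[]
#4 0x119→b17/s1 L1-HIT; vc=[]
#5 0x40→b4/s0 L1-HIT; vc=[]
#6 0x81→b8/s0 MISS; vc=[4]
#7 0x112→b17/s1 L1-HIT; vc=[4]
#8 0x11e→b17/s1 L1-HIT; vc=[4]
#9 0x118→b17/s1 L1-HIT; vc=[4]
#10 0x149→b20/s0 MISS; vc=[4,8]
#11 0x4f→b4/s0 VC-HIT; vc=[20,8]
#12 0x82→b8/s0 VC-HIT; vc=[20,4]
#13 0x4d→b4/s0 VC-HIT; vc=[20,8]

OUTCOME = VC-HIT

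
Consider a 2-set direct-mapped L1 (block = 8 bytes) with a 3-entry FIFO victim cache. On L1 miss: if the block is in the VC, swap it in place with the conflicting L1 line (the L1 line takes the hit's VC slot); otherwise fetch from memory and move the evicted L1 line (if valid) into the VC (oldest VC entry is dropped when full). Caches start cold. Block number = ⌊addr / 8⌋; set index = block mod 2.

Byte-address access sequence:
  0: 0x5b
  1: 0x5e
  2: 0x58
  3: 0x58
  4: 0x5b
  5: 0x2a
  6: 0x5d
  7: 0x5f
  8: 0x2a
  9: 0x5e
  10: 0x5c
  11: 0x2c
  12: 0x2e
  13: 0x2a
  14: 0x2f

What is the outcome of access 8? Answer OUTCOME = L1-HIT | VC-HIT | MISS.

  [0] addr=0x5b blk=11 s=1: MISS | VC []
  [1] addr=0x5e blk=11 s=1: L1-HIT | VC []
  [2] addr=0x58 blk=11 s=1: L1-HIT | VC []
  [3] addr=0x58 blk=11 s=1: L1-HIT | VC []
  [4] addr=0x5b blk=11 s=1: L1-HIT | VC []
  [5] addr=0x2a blk=5 s=1: MISS | VC [11]
  [6] addr=0x5d blk=11 s=1: VC-HIT | VC [5]
  [7] addr=0x5f blk=11 s=1: L1-HIT | VC [5]
  [8] addr=0x2a blk=5 s=1: VC-HIT | VC [11]
  [9] addr=0x5e blk=11 s=1: VC-HIT | VC [5]
  [10] addr=0x5c blk=11 s=1: L1-HIT | VC [5]
  [11] addr=0x2c blk=5 s=1: VC-HIT | VC [11]
  [12] addr=0x2e blk=5 s=1: L1-HIT | VC [11]
  [13] addr=0x2a blk=5 s=1: L1-HIT | VC [11]
  [14] addr=0x2f blk=5 s=1: L1-HIT | VC [11]

OUTCOME = VC-HIT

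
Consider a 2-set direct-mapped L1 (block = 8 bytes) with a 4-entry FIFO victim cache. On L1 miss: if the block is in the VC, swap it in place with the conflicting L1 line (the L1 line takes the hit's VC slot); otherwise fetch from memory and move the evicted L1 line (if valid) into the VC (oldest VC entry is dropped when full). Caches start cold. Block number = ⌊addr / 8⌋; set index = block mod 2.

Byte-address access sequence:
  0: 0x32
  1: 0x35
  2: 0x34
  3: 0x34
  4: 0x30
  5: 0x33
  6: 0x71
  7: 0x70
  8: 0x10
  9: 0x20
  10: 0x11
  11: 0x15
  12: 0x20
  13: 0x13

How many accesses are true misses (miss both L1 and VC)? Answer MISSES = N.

#0 0x32→b6/s0 MISS; vc=[]
#1 0x35→b6/s0 L1-HIT; vc=[]
#2 0x34→b6/s0 L1-HIT; vc=[]
#3 0x34→b6/s0 L1-HIT; vc=[]
#4 0x30→b6/s0 L1-HIT; vc=[]
#5 0x33→b6/s0 L1-HIT; vc=[]
#6 0x71→b14/s0 MISS; vc=[6]
#7 0x70→b14/s0 L1-HIT; vc=[6]
#8 0x10→b2/s0 MISS; vc=[6,14]
#9 0x20→b4/s0 MISS; vc=[6,14,2]
#10 0x11→b2/s0 VC-HIT; vc=[6,14,4]
#11 0x15→b2/s0 L1-HIT; vc=[6,14,4]
#12 0x20→b4/s0 VC-HIT; vc=[6,14,2]
#13 0x13→b2/s0 VC-HIT; vc=[6,14,4]

MISSES = 4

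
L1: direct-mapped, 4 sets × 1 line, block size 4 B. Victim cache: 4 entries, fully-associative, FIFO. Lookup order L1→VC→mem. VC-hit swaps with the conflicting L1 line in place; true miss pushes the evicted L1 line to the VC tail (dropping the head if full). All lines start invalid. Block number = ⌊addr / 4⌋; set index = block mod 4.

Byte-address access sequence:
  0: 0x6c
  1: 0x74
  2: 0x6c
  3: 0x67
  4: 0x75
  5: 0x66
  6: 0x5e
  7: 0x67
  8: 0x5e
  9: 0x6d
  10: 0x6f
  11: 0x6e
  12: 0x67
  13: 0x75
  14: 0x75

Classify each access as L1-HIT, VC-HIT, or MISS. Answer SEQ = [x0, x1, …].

#0 0x6c→b27/s3 MISS; vc=[]
#1 0x74→b29/s1 MISS; vc=[]
#2 0x6c→b27/s3 L1-HIT; vc=[]
#3 0x67→b25/s1 MISS; vc=[29]
#4 0x75→b29/s1 VC-HIT; vc=[25]
#5 0x66→b25/s1 VC-HIT; vc=[29]
#6 0x5e→b23/s3 MISS; vc=[29,27]
#7 0x67→b25/s1 L1-HIT; vc=[29,27]
#8 0x5e→b23/s3 L1-HIT; vc=[29,27]
#9 0x6d→b27/s3 VC-HIT; vc=[29,23]
#10 0x6f→b27/s3 L1-HIT; vc=[29,23]
#11 0x6e→b27/s3 L1-HIT; vc=[29,23]
#12 0x67→b25/s1 L1-HIT; vc=[29,23]
#13 0x75→b29/s1 VC-HIT; vc=[25,23]
#14 0x75→b29/s1 L1-HIT; vc=[25,23]

SEQ = [MISS, MISS, L1-HIT, MISS, VC-HIT, VC-HIT, MISS, L1-HIT, L1-HIT, VC-HIT, L1-HIT, L1-HIT, L1-HIT, VC-HIT, L1-HIT]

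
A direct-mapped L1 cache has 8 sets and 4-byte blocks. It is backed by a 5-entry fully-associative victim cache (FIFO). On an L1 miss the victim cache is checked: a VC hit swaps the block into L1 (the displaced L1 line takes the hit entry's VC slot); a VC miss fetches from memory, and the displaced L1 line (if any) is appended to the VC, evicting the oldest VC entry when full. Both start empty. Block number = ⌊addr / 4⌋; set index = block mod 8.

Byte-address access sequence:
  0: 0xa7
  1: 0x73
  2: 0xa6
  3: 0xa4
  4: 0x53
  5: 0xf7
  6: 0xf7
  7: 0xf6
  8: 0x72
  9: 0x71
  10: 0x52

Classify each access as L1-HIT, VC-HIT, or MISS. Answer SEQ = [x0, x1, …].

  [0] addr=0xa7 blk=41 s=1: MISS | VC []
  [1] addr=0x73 blk=28 s=4: MISS | VC []
  [2] addr=0xa6 blk=41 s=1: L1-HIT | VC []
  [3] addr=0xa4 blk=41 s=1: L1-HIT | VC []
  [4] addr=0x53 blk=20 s=4: MISS | VC [28]
  [5] addr=0xf7 blk=61 s=5: MISS | VC [28]
  [6] addr=0xf7 blk=61 s=5: L1-HIT | VC [28]
  [7] addr=0xf6 blk=61 s=5: L1-HIT | VC [28]
  [8] addr=0x72 blk=28 s=4: VC-HIT | VC [20]
  [9] addr=0x71 blk=28 s=4: L1-HIT | VC [20]
  [10] addr=0x52 blk=20 s=4: VC-HIT | VC [28]

SEQ = [MISS, MISS, L1-HIT, L1-HIT, MISS, MISS, L1-HIT, L1-HIT, VC-HIT, L1-HIT, VC-HIT]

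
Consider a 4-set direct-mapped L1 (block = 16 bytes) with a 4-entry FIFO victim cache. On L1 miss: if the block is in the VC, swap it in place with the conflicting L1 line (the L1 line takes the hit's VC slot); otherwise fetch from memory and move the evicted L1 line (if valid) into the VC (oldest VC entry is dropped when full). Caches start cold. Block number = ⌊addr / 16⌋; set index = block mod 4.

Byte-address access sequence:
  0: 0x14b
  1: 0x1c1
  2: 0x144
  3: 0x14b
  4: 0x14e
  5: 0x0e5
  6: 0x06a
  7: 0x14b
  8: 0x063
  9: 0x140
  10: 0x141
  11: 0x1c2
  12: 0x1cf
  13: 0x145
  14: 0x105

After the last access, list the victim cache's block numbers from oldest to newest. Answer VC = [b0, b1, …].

VC = [28, 14, 20]

  [0] addr=0x14b blk=20 s=0: MISS | VC []
  [1] addr=0x1c1 blk=28 s=0: MISS | VC [20]
  [2] addr=0x144 blk=20 s=0: VC-HIT | VC [28]
  [3] addr=0x14b blk=20 s=0: L1-HIT | VC [28]
  [4] addr=0x14e blk=20 s=0: L1-HIT | VC [28]
  [5] addr=0xe5 blk=14 s=2: MISS | VC [28]
  [6] addr=0x6a blk=6 s=2: MISS | VC [28, 14]
  [7] addr=0x14b blk=20 s=0: L1-HIT | VC [28, 14]
  [8] addr=0x63 blk=6 s=2: L1-HIT | VC [28, 14]
  [9] addr=0x140 blk=20 s=0: L1-HIT | VC [28, 14]
  [10] addr=0x141 blk=20 s=0: L1-HIT | VC [28, 14]
  [11] addr=0x1c2 blk=28 s=0: VC-HIT | VC [20, 14]
  [12] addr=0x1cf blk=28 s=0: L1-HIT | VC [20, 14]
  [13] addr=0x145 blk=20 s=0: VC-HIT | VC [28, 14]
  [14] addr=0x105 blk=16 s=0: MISS | VC [28, 14, 20]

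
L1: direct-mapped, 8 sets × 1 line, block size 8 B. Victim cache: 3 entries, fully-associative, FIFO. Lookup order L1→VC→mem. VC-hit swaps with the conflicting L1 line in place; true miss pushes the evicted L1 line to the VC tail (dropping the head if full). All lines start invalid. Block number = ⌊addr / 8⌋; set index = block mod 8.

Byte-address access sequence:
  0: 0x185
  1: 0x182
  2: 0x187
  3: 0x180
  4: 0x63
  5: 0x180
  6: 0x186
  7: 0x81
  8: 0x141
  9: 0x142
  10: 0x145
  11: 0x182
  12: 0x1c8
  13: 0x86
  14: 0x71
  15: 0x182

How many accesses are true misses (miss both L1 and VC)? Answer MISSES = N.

MISSES = 6

  [0] addr=0x185 blk=48 s=0: MISS | VC []
  [1] addr=0x182 blk=48 s=0: L1-HIT | VC []
  [2] addr=0x187 blk=48 s=0: L1-HIT | VC []
  [3] addr=0x180 blk=48 s=0: L1-HIT | VC []
  [4] addr=0x63 blk=12 s=4: MISS | VC []
  [5] addr=0x180 blk=48 s=0: L1-HIT | VC []
  [6] addr=0x186 blk=48 s=0: L1-HIT | VC []
  [7] addr=0x81 blk=16 s=0: MISS | VC [48]
  [8] addr=0x141 blk=40 s=0: MISS | VC [48, 16]
  [9] addr=0x142 blk=40 s=0: L1-HIT | VC [48, 16]
  [10] addr=0x145 blk=40 s=0: L1-HIT | VC [48, 16]
  [11] addr=0x182 blk=48 s=0: VC-HIT | VC [40, 16]
  [12] addr=0x1c8 blk=57 s=1: MISS | VC [40, 16]
  [13] addr=0x86 blk=16 s=0: VC-HIT | VC [40, 48]
  [14] addr=0x71 blk=14 s=6: MISS | VC [40, 48]
  [15] addr=0x182 blk=48 s=0: VC-HIT | VC [40, 16]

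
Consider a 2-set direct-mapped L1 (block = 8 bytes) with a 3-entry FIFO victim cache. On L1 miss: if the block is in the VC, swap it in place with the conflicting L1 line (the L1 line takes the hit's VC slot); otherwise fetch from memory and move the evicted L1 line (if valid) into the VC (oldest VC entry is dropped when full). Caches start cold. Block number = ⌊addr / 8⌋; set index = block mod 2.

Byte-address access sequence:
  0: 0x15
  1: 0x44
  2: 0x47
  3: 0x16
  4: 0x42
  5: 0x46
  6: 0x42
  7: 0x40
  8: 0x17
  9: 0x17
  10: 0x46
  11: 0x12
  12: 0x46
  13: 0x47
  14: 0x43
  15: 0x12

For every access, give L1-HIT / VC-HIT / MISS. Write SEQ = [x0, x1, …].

0: 0x15 (blk 2, set 0) → MISS  vc=[]
1: 0x44 (blk 8, set 0) → MISS  vc=[2]
2: 0x47 (blk 8, set 0) → L1-HIT  vc=[2]
3: 0x16 (blk 2, set 0) → VC-HIT  vc=[8]
4: 0x42 (blk 8, set 0) → VC-HIT  vc=[2]
5: 0x46 (blk 8, set 0) → L1-HIT  vc=[2]
6: 0x42 (blk 8, set 0) → L1-HIT  vc=[2]
7: 0x40 (blk 8, set 0) → L1-HIT  vc=[2]
8: 0x17 (blk 2, set 0) → VC-HIT  vc=[8]
9: 0x17 (blk 2, set 0) → L1-HIT  vc=[8]
10: 0x46 (blk 8, set 0) → VC-HIT  vc=[2]
11: 0x12 (blk 2, set 0) → VC-HIT  vc=[8]
12: 0x46 (blk 8, set 0) → VC-HIT  vc=[2]
13: 0x47 (blk 8, set 0) → L1-HIT  vc=[2]
14: 0x43 (blk 8, set 0) → L1-HIT  vc=[2]
15: 0x12 (blk 2, set 0) → VC-HIT  vc=[8]

SEQ = [MISS, MISS, L1-HIT, VC-HIT, VC-HIT, L1-HIT, L1-HIT, L1-HIT, VC-HIT, L1-HIT, VC-HIT, VC-HIT, VC-HIT, L1-HIT, L1-HIT, VC-HIT]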